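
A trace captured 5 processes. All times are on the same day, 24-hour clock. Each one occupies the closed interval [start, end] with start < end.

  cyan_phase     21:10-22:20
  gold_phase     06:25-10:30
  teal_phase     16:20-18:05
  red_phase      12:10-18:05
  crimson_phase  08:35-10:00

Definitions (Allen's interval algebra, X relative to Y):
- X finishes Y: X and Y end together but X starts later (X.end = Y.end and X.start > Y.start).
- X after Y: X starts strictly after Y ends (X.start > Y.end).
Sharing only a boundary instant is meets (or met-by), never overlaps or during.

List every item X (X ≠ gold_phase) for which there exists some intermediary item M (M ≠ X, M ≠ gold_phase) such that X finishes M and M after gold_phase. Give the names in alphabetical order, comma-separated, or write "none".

Target gold_phase = [06:25, 10:30].
Intermediaries M with M after gold_phase: cyan_phase, red_phase, teal_phase.
Via cyan_phase — items with X finishes cyan_phase: none.
Via red_phase — items with X finishes red_phase: teal_phase.
Via teal_phase — items with X finishes teal_phase: none.
Union: teal_phase.

teal_phase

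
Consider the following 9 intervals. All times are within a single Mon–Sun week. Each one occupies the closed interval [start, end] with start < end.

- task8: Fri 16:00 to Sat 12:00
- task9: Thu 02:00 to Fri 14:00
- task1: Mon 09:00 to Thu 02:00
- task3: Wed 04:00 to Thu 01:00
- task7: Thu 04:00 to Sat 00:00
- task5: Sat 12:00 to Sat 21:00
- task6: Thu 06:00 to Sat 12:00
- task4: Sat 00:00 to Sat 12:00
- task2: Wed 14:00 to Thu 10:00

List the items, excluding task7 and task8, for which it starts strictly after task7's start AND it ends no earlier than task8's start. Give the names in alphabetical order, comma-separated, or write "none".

task4, task5, task6

Conditions: its start is strictly after task7's start (X.start > Thu 04:00) AND its end is no earlier than task8's start (X.end >= Fri 16:00).
task1: start Mon 09:00 > Thu 04:00? ✗; end Thu 02:00 >= Fri 16:00? ✗ → no.
task2: start Wed 14:00 > Thu 04:00? ✗; end Thu 10:00 >= Fri 16:00? ✗ → no.
task3: start Wed 04:00 > Thu 04:00? ✗; end Thu 01:00 >= Fri 16:00? ✗ → no.
task4: start Sat 00:00 > Thu 04:00? ✓; end Sat 12:00 >= Fri 16:00? ✓ → yes.
task5: start Sat 12:00 > Thu 04:00? ✓; end Sat 21:00 >= Fri 16:00? ✓ → yes.
task6: start Thu 06:00 > Thu 04:00? ✓; end Sat 12:00 >= Fri 16:00? ✓ → yes.
task9: start Thu 02:00 > Thu 04:00? ✗; end Fri 14:00 >= Fri 16:00? ✗ → no.
Result: task4, task5, task6.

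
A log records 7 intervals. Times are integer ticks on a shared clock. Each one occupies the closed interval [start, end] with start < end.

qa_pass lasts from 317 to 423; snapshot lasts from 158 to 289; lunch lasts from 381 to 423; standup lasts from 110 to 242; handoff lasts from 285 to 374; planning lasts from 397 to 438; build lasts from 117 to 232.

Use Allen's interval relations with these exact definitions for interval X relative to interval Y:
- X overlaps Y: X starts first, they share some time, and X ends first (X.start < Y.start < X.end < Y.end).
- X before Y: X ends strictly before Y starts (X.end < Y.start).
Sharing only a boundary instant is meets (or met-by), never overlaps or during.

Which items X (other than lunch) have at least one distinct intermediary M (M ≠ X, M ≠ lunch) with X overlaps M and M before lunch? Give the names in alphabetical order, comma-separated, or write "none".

Target lunch = [381, 423].
Intermediaries M with M before lunch: build, handoff, snapshot, standup.
Via build — items with X overlaps build: none.
Via handoff — items with X overlaps handoff: snapshot.
Via snapshot — items with X overlaps snapshot: build, standup.
Via standup — items with X overlaps standup: none.
Union: build, snapshot, standup.

build, snapshot, standup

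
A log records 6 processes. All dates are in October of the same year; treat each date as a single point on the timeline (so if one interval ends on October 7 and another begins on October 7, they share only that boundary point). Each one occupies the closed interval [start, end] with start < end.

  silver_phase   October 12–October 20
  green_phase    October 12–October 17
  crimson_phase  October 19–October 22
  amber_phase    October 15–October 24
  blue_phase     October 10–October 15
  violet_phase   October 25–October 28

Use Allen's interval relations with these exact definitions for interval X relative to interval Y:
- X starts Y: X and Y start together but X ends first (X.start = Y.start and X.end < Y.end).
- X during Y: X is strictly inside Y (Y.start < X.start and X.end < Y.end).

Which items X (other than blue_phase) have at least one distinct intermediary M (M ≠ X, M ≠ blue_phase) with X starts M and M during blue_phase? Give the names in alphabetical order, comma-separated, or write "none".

none

Target blue_phase = [October 10, October 15].
Intermediaries M with M during blue_phase: none.
Union: none.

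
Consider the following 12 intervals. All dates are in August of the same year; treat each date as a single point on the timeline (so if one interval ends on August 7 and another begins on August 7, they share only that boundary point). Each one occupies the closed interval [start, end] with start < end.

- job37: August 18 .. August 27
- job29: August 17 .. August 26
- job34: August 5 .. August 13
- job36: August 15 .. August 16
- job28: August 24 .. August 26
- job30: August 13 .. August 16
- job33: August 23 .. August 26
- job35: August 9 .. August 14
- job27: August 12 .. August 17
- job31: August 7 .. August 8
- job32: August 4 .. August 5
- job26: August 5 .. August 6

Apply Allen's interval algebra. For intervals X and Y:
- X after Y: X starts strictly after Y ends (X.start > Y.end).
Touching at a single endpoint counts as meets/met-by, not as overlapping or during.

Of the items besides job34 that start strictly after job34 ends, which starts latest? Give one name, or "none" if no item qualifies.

job28

Target job34 = [August 5, August 13].
job26 [August 5, August 6] → starts → excluded.
job27 [August 12, August 17] → overlapped-by → excluded.
job28 [August 24, August 26] → after → candidate.
job29 [August 17, August 26] → after → candidate.
job30 [August 13, August 16] → met-by → excluded.
job31 [August 7, August 8] → during → excluded.
job32 [August 4, August 5] → meets → excluded.
job33 [August 23, August 26] → after → candidate.
job35 [August 9, August 14] → overlapped-by → excluded.
job36 [August 15, August 16] → after → candidate.
job37 [August 18, August 27] → after → candidate.
Among candidates, latest start is August 24 → job28.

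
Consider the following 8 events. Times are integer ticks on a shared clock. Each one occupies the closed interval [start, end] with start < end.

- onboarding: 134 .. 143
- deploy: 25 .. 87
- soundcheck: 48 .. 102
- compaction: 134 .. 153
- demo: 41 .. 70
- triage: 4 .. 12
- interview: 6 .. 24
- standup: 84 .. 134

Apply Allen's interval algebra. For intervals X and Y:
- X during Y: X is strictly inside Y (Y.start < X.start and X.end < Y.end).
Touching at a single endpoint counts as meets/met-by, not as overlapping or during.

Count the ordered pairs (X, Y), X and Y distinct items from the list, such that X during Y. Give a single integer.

Checking all 56 ordered pairs for relation 'during'; matching pairs in alphabetical order:
(demo, deploy): demo during deploy ✓
Count: 1.

1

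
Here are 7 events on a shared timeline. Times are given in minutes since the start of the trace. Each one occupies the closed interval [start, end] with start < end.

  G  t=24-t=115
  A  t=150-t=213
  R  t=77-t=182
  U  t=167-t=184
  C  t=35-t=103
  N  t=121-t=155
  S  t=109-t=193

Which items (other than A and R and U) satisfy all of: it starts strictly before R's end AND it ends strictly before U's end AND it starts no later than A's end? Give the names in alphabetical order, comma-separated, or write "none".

C, G, N

Conditions: its start is strictly before R's end (X.start < t=182) AND its end is strictly before U's end (X.end < t=184) AND its start is no later than A's end (X.start <= t=213).
C: start t=35 < t=182? ✓; end t=103 < t=184? ✓; start t=35 <= t=213? ✓ → yes.
G: start t=24 < t=182? ✓; end t=115 < t=184? ✓; start t=24 <= t=213? ✓ → yes.
N: start t=121 < t=182? ✓; end t=155 < t=184? ✓; start t=121 <= t=213? ✓ → yes.
S: start t=109 < t=182? ✓; end t=193 < t=184? ✗; start t=109 <= t=213? ✓ → no.
Result: C, G, N.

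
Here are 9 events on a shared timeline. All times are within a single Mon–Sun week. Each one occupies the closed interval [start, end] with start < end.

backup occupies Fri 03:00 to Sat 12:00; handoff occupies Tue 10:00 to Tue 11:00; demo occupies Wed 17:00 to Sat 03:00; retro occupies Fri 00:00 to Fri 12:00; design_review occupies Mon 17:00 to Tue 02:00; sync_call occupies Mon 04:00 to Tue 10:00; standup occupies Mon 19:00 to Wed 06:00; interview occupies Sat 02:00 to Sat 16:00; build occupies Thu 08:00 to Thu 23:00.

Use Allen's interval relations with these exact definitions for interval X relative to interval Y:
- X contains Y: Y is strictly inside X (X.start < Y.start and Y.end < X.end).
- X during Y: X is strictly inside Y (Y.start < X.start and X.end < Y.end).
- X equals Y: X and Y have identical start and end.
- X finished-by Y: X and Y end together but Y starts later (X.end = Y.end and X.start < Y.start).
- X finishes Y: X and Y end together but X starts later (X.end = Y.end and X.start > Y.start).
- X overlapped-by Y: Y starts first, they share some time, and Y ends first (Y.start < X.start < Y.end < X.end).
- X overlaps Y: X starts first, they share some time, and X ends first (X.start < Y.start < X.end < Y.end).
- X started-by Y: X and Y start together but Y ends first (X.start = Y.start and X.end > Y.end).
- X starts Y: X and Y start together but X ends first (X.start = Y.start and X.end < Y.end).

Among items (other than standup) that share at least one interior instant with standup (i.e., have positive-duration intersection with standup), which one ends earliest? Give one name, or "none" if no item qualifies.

design_review

Target standup = [Mon 19:00, Wed 06:00].
backup [Fri 03:00, Sat 12:00] → after → excluded.
build [Thu 08:00, Thu 23:00] → after → excluded.
demo [Wed 17:00, Sat 03:00] → after → excluded.
design_review [Mon 17:00, Tue 02:00] → overlaps → candidate.
handoff [Tue 10:00, Tue 11:00] → during → candidate.
interview [Sat 02:00, Sat 16:00] → after → excluded.
retro [Fri 00:00, Fri 12:00] → after → excluded.
sync_call [Mon 04:00, Tue 10:00] → overlaps → candidate.
Among candidates, earliest end is Tue 02:00 → design_review.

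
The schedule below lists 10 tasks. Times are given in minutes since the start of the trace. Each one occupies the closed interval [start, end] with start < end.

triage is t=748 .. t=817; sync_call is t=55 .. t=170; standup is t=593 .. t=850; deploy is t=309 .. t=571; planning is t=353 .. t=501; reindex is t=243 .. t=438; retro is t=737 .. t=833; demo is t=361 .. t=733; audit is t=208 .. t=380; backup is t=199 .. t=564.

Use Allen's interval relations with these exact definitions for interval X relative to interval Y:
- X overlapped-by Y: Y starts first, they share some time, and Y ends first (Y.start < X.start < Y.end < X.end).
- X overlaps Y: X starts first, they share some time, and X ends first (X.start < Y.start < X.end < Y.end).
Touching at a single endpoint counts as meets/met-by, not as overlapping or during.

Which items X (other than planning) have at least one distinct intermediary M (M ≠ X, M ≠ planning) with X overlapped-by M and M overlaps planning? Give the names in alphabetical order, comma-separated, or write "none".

demo, deploy, reindex

Target planning = [t=353, t=501].
Intermediaries M with M overlaps planning: audit, reindex.
Via audit — items with X overlapped-by audit: demo, deploy, reindex.
Via reindex — items with X overlapped-by reindex: demo, deploy.
Union: demo, deploy, reindex.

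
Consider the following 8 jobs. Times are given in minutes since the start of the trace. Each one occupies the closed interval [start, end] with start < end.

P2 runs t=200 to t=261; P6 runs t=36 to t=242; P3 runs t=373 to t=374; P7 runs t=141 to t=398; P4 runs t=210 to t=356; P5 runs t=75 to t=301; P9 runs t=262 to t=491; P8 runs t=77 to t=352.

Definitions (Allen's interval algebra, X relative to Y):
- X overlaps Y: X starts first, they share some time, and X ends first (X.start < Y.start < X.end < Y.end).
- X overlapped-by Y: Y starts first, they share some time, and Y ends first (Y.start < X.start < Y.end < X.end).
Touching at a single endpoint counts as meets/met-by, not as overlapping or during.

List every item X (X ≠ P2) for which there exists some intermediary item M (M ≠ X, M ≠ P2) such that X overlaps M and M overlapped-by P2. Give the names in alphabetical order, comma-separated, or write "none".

Target P2 = [t=200, t=261].
Intermediaries M with M overlapped-by P2: P4.
Via P4 — items with X overlaps P4: P5, P6, P8.
Union: P5, P6, P8.

P5, P6, P8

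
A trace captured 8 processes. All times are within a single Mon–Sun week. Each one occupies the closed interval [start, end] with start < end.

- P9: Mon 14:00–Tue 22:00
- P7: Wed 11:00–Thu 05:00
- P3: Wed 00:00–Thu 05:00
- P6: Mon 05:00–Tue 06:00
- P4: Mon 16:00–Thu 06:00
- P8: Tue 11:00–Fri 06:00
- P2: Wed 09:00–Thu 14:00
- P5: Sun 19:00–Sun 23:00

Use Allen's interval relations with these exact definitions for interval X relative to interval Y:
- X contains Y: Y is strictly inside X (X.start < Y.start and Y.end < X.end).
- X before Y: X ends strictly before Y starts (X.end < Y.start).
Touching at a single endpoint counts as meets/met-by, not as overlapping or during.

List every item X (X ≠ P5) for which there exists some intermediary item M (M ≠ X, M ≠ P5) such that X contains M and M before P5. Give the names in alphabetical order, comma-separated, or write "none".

Target P5 = [Sun 19:00, Sun 23:00].
Intermediaries M with M before P5: P2, P3, P4, P6, P7, P8, P9.
Via P2 — items with X contains P2: P8.
Via P3 — items with X contains P3: P4, P8.
Via P4 — items with X contains P4: none.
Via P6 — items with X contains P6: none.
Via P7 — items with X contains P7: P2, P4, P8.
Via P8 — items with X contains P8: none.
Via P9 — items with X contains P9: none.
Union: P2, P4, P8.

P2, P4, P8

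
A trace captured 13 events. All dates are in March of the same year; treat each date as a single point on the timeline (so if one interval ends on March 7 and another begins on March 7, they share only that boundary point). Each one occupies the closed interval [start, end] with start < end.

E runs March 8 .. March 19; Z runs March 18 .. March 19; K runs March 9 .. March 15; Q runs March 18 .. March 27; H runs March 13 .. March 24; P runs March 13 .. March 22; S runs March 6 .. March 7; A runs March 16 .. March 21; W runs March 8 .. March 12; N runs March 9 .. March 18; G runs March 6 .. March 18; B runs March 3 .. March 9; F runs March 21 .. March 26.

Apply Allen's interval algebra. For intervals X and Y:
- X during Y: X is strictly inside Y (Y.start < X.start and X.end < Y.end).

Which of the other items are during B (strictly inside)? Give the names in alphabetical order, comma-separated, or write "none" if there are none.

Target B = [March 3, March 9].
A [March 16, March 21] → after → no.
E [March 8, March 19] → overlapped-by → no.
F [March 21, March 26] → after → no.
G [March 6, March 18] → overlapped-by → no.
H [March 13, March 24] → after → no.
K [March 9, March 15] → met-by → no.
N [March 9, March 18] → met-by → no.
P [March 13, March 22] → after → no.
Q [March 18, March 27] → after → no.
S [March 6, March 7] → during → yes.
W [March 8, March 12] → overlapped-by → no.
Z [March 18, March 19] → after → no.
Result: S.

S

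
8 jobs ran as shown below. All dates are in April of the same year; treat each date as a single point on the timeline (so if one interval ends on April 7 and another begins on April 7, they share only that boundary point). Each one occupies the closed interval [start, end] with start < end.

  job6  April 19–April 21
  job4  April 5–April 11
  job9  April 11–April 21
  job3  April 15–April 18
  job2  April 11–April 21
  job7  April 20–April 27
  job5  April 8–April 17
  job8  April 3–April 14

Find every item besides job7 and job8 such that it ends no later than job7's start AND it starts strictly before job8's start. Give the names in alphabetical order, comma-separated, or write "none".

Conditions: its end is no later than job7's start (X.end <= April 20) AND its start is strictly before job8's start (X.start < April 3).
job2: end April 21 <= April 20? ✗; start April 11 < April 3? ✗ → no.
job3: end April 18 <= April 20? ✓; start April 15 < April 3? ✗ → no.
job4: end April 11 <= April 20? ✓; start April 5 < April 3? ✗ → no.
job5: end April 17 <= April 20? ✓; start April 8 < April 3? ✗ → no.
job6: end April 21 <= April 20? ✗; start April 19 < April 3? ✗ → no.
job9: end April 21 <= April 20? ✗; start April 11 < April 3? ✗ → no.
Result: none.

none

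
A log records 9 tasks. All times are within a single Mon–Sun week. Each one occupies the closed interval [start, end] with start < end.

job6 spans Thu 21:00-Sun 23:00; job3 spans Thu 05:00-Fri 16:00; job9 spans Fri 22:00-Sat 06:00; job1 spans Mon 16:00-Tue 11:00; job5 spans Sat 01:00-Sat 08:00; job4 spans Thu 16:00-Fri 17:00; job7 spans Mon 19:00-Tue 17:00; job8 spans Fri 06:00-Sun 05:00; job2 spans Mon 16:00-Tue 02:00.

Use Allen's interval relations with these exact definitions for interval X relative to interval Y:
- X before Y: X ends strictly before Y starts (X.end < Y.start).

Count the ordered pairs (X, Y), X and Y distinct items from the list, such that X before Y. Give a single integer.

22

Checking all 72 ordered pairs for relation 'before'; matching pairs in alphabetical order:
(job1, job3): job1 before job3 ✓
(job1, job4): job1 before job4 ✓
(job1, job5): job1 before job5 ✓
(job1, job6): job1 before job6 ✓
(job1, job8): job1 before job8 ✓
(job1, job9): job1 before job9 ✓
(job2, job3): job2 before job3 ✓
(job2, job4): job2 before job4 ✓
(job2, job5): job2 before job5 ✓
(job2, job6): job2 before job6 ✓
(job2, job8): job2 before job8 ✓
(job2, job9): job2 before job9 ✓
(job3, job5): job3 before job5 ✓
(job3, job9): job3 before job9 ✓
(job4, job5): job4 before job5 ✓
(job4, job9): job4 before job9 ✓
(job7, job3): job7 before job3 ✓
(job7, job4): job7 before job4 ✓
(job7, job5): job7 before job5 ✓
(job7, job6): job7 before job6 ✓
(job7, job8): job7 before job8 ✓
(job7, job9): job7 before job9 ✓
Count: 22.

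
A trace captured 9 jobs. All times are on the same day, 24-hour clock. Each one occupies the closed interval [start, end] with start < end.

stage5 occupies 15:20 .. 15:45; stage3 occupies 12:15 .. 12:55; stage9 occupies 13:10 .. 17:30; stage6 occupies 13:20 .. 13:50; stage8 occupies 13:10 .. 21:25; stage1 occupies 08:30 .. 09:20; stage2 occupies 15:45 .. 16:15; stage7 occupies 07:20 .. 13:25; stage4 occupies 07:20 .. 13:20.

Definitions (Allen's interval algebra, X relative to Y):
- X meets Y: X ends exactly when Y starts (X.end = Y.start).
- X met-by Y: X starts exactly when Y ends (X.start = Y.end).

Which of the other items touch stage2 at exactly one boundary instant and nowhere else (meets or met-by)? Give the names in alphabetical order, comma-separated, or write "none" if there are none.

Target stage2 = [15:45, 16:15].
stage1 [08:30, 09:20] → before → no.
stage3 [12:15, 12:55] → before → no.
stage4 [07:20, 13:20] → before → no.
stage5 [15:20, 15:45] → meets → yes.
stage6 [13:20, 13:50] → before → no.
stage7 [07:20, 13:25] → before → no.
stage8 [13:10, 21:25] → contains → no.
stage9 [13:10, 17:30] → contains → no.
Result: stage5.

stage5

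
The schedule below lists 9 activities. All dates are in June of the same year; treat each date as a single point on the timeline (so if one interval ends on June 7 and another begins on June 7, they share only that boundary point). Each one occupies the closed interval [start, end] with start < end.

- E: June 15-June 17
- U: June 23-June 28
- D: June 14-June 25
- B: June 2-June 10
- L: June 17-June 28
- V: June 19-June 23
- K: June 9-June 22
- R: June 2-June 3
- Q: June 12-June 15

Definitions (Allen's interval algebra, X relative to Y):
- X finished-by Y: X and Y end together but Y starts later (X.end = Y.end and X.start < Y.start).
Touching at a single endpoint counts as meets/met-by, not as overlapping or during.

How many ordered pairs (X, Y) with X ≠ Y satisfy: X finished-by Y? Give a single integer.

Checking all 72 ordered pairs for relation 'finished-by'; matching pairs in alphabetical order:
(L, U): L finished-by U ✓
Count: 1.

1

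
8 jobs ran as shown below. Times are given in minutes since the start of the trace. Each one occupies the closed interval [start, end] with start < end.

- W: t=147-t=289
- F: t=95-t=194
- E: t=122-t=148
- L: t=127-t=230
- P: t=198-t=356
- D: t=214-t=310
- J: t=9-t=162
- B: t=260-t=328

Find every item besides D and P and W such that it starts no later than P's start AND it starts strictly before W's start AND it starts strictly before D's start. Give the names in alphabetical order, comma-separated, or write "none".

Conditions: its start is no later than P's start (X.start <= t=198) AND its start is strictly before W's start (X.start < t=147) AND its start is strictly before D's start (X.start < t=214).
B: start t=260 <= t=198? ✗; start t=260 < t=147? ✗; start t=260 < t=214? ✗ → no.
E: start t=122 <= t=198? ✓; start t=122 < t=147? ✓; start t=122 < t=214? ✓ → yes.
F: start t=95 <= t=198? ✓; start t=95 < t=147? ✓; start t=95 < t=214? ✓ → yes.
J: start t=9 <= t=198? ✓; start t=9 < t=147? ✓; start t=9 < t=214? ✓ → yes.
L: start t=127 <= t=198? ✓; start t=127 < t=147? ✓; start t=127 < t=214? ✓ → yes.
Result: E, F, J, L.

E, F, J, L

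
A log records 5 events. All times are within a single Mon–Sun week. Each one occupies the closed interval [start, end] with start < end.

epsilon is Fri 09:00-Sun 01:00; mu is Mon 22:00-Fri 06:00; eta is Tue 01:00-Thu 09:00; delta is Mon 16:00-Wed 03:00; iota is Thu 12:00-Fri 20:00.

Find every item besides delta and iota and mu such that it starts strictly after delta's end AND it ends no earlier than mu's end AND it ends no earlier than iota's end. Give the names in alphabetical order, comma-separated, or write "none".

epsilon

Conditions: its start is strictly after delta's end (X.start > Wed 03:00) AND its end is no earlier than mu's end (X.end >= Fri 06:00) AND its end is no earlier than iota's end (X.end >= Fri 20:00).
epsilon: start Fri 09:00 > Wed 03:00? ✓; end Sun 01:00 >= Fri 06:00? ✓; end Sun 01:00 >= Fri 20:00? ✓ → yes.
eta: start Tue 01:00 > Wed 03:00? ✗; end Thu 09:00 >= Fri 06:00? ✗; end Thu 09:00 >= Fri 20:00? ✗ → no.
Result: epsilon.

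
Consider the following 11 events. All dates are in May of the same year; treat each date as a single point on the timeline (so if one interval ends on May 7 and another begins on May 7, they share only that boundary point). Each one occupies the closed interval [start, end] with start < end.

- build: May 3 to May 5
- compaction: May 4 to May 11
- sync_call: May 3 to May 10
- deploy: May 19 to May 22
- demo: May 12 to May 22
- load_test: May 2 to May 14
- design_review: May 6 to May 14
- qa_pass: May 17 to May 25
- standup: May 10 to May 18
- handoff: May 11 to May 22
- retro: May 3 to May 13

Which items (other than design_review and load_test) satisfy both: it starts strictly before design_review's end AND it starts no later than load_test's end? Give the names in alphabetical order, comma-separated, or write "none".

build, compaction, demo, handoff, retro, standup, sync_call

Conditions: its start is strictly before design_review's end (X.start < May 14) AND its start is no later than load_test's end (X.start <= May 14).
build: start May 3 < May 14? ✓; start May 3 <= May 14? ✓ → yes.
compaction: start May 4 < May 14? ✓; start May 4 <= May 14? ✓ → yes.
demo: start May 12 < May 14? ✓; start May 12 <= May 14? ✓ → yes.
deploy: start May 19 < May 14? ✗; start May 19 <= May 14? ✗ → no.
handoff: start May 11 < May 14? ✓; start May 11 <= May 14? ✓ → yes.
qa_pass: start May 17 < May 14? ✗; start May 17 <= May 14? ✗ → no.
retro: start May 3 < May 14? ✓; start May 3 <= May 14? ✓ → yes.
standup: start May 10 < May 14? ✓; start May 10 <= May 14? ✓ → yes.
sync_call: start May 3 < May 14? ✓; start May 3 <= May 14? ✓ → yes.
Result: build, compaction, demo, handoff, retro, standup, sync_call.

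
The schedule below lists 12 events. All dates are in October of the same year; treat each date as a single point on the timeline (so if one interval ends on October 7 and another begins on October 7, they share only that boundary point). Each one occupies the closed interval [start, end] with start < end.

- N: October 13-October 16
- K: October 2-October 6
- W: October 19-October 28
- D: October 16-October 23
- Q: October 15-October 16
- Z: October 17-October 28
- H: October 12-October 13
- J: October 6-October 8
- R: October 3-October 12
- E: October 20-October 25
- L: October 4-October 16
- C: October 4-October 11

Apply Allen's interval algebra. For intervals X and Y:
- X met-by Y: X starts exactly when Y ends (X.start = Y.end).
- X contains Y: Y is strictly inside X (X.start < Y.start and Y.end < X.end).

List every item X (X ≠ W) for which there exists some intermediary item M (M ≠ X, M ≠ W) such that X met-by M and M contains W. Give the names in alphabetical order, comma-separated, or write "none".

Target W = [October 19, October 28].
Intermediaries M with M contains W: none.
Union: none.

none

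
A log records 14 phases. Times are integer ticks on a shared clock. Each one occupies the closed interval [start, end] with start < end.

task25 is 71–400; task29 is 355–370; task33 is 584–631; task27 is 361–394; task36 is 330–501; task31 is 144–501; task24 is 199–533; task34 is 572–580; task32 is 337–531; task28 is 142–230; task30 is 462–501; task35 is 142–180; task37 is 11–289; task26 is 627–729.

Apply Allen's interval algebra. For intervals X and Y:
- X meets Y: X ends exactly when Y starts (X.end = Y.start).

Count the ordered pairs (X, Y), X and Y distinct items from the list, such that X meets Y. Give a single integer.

Checking all 182 ordered pairs for relation 'meets'; matching pairs in alphabetical order:
No pair satisfies it.
Count: 0.

0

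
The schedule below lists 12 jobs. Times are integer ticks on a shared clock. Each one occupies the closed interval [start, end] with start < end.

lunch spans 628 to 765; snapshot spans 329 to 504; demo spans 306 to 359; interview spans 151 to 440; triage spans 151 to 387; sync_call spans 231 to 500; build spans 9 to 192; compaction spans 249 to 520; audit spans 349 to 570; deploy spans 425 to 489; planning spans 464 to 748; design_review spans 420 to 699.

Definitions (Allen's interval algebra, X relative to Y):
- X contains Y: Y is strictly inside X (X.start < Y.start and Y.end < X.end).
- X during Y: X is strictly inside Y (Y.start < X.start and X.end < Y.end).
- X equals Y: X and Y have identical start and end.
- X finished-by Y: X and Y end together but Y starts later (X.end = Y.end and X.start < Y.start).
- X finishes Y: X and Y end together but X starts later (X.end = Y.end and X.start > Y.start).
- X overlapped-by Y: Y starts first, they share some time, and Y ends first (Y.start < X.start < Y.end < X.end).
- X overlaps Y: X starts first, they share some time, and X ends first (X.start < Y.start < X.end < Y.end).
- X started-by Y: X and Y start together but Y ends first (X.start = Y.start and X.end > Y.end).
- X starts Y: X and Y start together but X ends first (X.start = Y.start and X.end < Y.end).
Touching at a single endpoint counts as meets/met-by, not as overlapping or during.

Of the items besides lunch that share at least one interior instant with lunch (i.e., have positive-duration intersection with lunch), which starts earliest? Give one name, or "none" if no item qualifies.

Target lunch = [628, 765].
audit [349, 570] → before → excluded.
build [9, 192] → before → excluded.
compaction [249, 520] → before → excluded.
demo [306, 359] → before → excluded.
deploy [425, 489] → before → excluded.
design_review [420, 699] → overlaps → candidate.
interview [151, 440] → before → excluded.
planning [464, 748] → overlaps → candidate.
snapshot [329, 504] → before → excluded.
sync_call [231, 500] → before → excluded.
triage [151, 387] → before → excluded.
Among candidates, earliest start is 420 → design_review.

design_review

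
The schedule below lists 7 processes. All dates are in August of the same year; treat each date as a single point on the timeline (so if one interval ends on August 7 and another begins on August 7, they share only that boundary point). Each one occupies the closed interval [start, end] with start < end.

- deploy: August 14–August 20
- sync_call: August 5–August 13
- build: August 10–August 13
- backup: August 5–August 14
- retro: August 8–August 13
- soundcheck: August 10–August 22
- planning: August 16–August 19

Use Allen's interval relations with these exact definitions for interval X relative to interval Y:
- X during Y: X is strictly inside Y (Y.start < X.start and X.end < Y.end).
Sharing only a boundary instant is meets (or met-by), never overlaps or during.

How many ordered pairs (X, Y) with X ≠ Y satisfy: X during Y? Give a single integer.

Checking all 42 ordered pairs for relation 'during'; matching pairs in alphabetical order:
(build, backup): build during backup ✓
(deploy, soundcheck): deploy during soundcheck ✓
(planning, deploy): planning during deploy ✓
(planning, soundcheck): planning during soundcheck ✓
(retro, backup): retro during backup ✓
Count: 5.

5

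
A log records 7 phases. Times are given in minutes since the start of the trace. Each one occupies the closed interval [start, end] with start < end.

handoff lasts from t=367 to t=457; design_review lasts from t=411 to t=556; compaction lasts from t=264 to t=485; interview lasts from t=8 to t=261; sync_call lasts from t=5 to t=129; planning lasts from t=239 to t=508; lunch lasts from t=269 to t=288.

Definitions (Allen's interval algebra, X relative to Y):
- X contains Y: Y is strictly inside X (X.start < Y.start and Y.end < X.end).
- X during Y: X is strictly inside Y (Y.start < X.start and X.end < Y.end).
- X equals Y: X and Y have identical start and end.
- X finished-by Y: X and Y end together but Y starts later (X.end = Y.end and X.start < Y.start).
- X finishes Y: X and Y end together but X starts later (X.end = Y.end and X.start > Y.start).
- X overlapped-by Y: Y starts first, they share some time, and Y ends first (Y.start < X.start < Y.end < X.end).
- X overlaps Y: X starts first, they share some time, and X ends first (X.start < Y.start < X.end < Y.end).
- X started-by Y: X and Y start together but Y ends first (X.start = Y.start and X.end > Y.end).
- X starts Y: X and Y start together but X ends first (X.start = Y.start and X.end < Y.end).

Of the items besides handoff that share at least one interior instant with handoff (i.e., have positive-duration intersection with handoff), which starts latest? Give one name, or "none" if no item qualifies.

Target handoff = [t=367, t=457].
compaction [t=264, t=485] → contains → candidate.
design_review [t=411, t=556] → overlapped-by → candidate.
interview [t=8, t=261] → before → excluded.
lunch [t=269, t=288] → before → excluded.
planning [t=239, t=508] → contains → candidate.
sync_call [t=5, t=129] → before → excluded.
Among candidates, latest start is t=411 → design_review.

design_review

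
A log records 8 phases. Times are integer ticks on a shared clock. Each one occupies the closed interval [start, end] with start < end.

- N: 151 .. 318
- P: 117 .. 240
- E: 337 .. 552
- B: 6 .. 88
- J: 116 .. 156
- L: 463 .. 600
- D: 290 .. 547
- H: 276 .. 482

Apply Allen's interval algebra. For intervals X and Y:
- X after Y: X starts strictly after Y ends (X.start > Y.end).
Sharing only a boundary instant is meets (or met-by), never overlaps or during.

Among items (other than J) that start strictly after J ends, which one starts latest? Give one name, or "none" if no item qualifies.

Target J = [116, 156].
B [6, 88] → before → excluded.
D [290, 547] → after → candidate.
E [337, 552] → after → candidate.
H [276, 482] → after → candidate.
L [463, 600] → after → candidate.
N [151, 318] → overlapped-by → excluded.
P [117, 240] → overlapped-by → excluded.
Among candidates, latest start is 463 → L.

L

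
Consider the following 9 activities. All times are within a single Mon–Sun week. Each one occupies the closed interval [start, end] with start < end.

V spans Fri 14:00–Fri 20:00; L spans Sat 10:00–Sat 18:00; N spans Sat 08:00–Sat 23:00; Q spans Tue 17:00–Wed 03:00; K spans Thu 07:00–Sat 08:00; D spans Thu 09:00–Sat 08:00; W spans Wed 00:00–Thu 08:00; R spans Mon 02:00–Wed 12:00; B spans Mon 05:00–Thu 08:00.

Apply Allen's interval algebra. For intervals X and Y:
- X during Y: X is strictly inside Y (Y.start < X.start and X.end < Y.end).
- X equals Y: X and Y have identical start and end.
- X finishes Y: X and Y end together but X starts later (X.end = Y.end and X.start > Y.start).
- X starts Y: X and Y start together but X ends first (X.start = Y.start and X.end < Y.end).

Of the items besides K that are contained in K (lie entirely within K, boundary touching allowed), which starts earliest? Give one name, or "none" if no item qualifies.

Target K = [Thu 07:00, Sat 08:00].
B [Mon 05:00, Thu 08:00] → overlaps → excluded.
D [Thu 09:00, Sat 08:00] → finishes → candidate.
L [Sat 10:00, Sat 18:00] → after → excluded.
N [Sat 08:00, Sat 23:00] → met-by → excluded.
Q [Tue 17:00, Wed 03:00] → before → excluded.
R [Mon 02:00, Wed 12:00] → before → excluded.
V [Fri 14:00, Fri 20:00] → during → candidate.
W [Wed 00:00, Thu 08:00] → overlaps → excluded.
Among candidates, earliest start is Thu 09:00 → D.

D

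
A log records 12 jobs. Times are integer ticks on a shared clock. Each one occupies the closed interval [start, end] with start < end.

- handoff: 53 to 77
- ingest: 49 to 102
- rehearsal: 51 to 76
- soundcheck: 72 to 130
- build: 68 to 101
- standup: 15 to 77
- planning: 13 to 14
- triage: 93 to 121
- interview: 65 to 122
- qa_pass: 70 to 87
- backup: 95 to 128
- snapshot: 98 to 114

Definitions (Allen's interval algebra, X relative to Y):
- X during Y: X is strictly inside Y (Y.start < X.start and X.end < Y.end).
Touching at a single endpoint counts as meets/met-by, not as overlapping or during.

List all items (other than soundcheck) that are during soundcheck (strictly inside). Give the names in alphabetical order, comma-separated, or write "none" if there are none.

backup, snapshot, triage

Target soundcheck = [72, 130].
backup [95, 128] → during → yes.
build [68, 101] → overlaps → no.
handoff [53, 77] → overlaps → no.
ingest [49, 102] → overlaps → no.
interview [65, 122] → overlaps → no.
planning [13, 14] → before → no.
qa_pass [70, 87] → overlaps → no.
rehearsal [51, 76] → overlaps → no.
snapshot [98, 114] → during → yes.
standup [15, 77] → overlaps → no.
triage [93, 121] → during → yes.
Result: backup, snapshot, triage.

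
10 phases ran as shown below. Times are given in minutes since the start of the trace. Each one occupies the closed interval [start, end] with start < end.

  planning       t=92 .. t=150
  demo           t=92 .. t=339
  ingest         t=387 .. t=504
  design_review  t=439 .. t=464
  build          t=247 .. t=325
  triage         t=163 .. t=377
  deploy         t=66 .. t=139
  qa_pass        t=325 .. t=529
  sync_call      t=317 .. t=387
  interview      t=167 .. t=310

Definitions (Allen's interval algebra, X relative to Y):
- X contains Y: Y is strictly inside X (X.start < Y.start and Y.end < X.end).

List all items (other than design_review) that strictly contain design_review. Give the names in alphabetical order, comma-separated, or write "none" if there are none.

ingest, qa_pass

Target design_review = [t=439, t=464].
build [t=247, t=325] → before → no.
demo [t=92, t=339] → before → no.
deploy [t=66, t=139] → before → no.
ingest [t=387, t=504] → contains → yes.
interview [t=167, t=310] → before → no.
planning [t=92, t=150] → before → no.
qa_pass [t=325, t=529] → contains → yes.
sync_call [t=317, t=387] → before → no.
triage [t=163, t=377] → before → no.
Result: ingest, qa_pass.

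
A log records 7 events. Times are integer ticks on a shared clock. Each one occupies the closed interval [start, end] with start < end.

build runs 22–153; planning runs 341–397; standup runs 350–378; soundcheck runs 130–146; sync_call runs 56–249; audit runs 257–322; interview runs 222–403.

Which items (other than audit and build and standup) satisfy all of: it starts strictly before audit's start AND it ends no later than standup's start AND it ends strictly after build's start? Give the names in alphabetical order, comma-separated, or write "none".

Conditions: its start is strictly before audit's start (X.start < 257) AND its end is no later than standup's start (X.end <= 350) AND its end is strictly after build's start (X.end > 22).
interview: start 222 < 257? ✓; end 403 <= 350? ✗; end 403 > 22? ✓ → no.
planning: start 341 < 257? ✗; end 397 <= 350? ✗; end 397 > 22? ✓ → no.
soundcheck: start 130 < 257? ✓; end 146 <= 350? ✓; end 146 > 22? ✓ → yes.
sync_call: start 56 < 257? ✓; end 249 <= 350? ✓; end 249 > 22? ✓ → yes.
Result: soundcheck, sync_call.

soundcheck, sync_call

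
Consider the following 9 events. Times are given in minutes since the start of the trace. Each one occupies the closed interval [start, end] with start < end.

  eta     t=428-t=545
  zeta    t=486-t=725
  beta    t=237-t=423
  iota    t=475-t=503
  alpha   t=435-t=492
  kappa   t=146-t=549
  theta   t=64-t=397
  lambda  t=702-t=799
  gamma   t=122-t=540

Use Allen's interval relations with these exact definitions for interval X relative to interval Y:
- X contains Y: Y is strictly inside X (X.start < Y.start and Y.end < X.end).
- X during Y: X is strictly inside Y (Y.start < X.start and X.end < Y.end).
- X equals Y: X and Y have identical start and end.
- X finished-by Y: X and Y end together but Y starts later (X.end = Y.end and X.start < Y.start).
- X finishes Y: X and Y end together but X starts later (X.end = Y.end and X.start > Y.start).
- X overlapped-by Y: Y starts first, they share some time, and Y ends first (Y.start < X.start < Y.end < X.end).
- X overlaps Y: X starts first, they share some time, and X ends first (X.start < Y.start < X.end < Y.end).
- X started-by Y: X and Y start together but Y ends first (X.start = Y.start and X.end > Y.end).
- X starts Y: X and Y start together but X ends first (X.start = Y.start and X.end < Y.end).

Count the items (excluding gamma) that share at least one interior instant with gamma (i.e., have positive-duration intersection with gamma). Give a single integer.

Target gamma = [t=122, t=540].
alpha [t=435, t=492] → during → counts.
beta [t=237, t=423] → during → counts.
eta [t=428, t=545] → overlapped-by → counts.
iota [t=475, t=503] → during → counts.
kappa [t=146, t=549] → overlapped-by → counts.
lambda [t=702, t=799] → after → no.
theta [t=64, t=397] → overlaps → counts.
zeta [t=486, t=725] → overlapped-by → counts.
Total: 7.

7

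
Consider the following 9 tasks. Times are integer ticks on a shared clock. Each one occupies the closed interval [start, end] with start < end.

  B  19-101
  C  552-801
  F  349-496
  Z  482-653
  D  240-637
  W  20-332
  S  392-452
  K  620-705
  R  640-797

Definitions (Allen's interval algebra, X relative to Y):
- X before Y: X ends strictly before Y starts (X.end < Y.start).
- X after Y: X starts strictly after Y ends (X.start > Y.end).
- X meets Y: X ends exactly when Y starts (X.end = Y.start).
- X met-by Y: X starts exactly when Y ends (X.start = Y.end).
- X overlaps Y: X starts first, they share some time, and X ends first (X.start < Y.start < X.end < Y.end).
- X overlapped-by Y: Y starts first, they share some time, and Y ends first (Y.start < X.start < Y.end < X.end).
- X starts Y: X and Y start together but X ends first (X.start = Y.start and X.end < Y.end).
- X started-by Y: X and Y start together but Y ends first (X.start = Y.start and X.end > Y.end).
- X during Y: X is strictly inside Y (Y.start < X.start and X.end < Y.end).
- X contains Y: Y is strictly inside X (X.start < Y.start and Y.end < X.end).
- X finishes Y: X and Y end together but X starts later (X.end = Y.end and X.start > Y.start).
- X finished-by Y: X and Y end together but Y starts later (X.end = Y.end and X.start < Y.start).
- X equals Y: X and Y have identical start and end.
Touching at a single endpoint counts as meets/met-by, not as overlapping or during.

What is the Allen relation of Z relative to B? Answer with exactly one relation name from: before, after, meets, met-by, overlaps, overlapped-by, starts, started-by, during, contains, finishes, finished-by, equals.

Z = [482, 653]; B = [19, 101].
Compare endpoints: Z.start > B.start, Z.start > B.end, Z.end > B.start, Z.end > B.end.
That pattern is 'after'.

after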